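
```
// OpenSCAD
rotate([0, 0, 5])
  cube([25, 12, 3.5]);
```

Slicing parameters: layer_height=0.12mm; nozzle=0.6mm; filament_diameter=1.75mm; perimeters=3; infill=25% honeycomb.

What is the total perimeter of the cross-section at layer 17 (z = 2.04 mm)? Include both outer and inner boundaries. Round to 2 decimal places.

At z = 2.04 mm: the cube is present — its section is the full 25×12 rectangle (perimeter 74.00 mm); (rotated 5° about Z; rotation is an isometry so areas/perimeters/island counts are preserved). Overall, the cross-section is a single solid region. Total boundary length (outer) = 74.00 mm.

74.00 mm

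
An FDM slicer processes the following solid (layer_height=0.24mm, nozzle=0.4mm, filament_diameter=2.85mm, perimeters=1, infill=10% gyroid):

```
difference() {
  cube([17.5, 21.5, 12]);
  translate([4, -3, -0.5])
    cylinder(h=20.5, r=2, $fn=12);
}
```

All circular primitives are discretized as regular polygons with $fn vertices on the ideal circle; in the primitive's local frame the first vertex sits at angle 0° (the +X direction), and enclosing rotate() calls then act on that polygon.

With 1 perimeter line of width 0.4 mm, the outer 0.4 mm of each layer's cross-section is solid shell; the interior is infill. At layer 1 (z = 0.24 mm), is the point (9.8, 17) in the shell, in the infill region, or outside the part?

infill

At z = 0.24 mm: the cube is present — its section is the full 17.5×21.5 rectangle; the cylinder at (4, -3): section is a regular 12-gon, circumradius r=2; Taking the first minus the rest: starting from the 17.5×21.5 cube, the r=2 cylinder at (4, -3) misses the remaining region (no effect) — 1 connected region. Overall, the cross-section is a single solid region. The nearest boundary edge runs (0.00, 21.50)→(17.50, 21.50); distance from the point to it = 4.50 mm. The point is inside the cross-section and 4.50 mm from the nearest boundary — more than the 0.4 mm shell width (1 × 0.4), so it's in the infill interior.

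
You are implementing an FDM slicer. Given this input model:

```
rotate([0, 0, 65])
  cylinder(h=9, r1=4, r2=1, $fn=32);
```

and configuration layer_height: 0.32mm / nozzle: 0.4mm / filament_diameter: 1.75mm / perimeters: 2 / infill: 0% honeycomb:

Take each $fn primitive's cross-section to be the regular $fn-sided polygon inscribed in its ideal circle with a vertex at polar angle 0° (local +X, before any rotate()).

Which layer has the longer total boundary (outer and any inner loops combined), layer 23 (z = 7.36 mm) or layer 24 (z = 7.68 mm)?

Layer 23 (z = 7.36): the cone (r1=4→r2=1) has section circumradius 1.547 here — a regular 32-gon (perimeter = 2·32·1.547·sin(180°/32) = 9.70 mm); (rotated 65° about Z; rotation is an isometry so areas/perimeters/island counts are preserved). So its perimeter = 9.70 mm. Layer 24 (z = 7.68): the cone (r1=4→r2=1) has section circumradius 1.440 here — a regular 32-gon (perimeter = 2·32·1.440·sin(180°/32) = 9.03 mm); (rotated 65° about Z; rotation is an isometry so areas/perimeters/island counts are preserved). So its perimeter = 9.03 mm. Layer 23 is larger (9.70 vs 9.03 mm).

layer 23 (z = 7.36 mm)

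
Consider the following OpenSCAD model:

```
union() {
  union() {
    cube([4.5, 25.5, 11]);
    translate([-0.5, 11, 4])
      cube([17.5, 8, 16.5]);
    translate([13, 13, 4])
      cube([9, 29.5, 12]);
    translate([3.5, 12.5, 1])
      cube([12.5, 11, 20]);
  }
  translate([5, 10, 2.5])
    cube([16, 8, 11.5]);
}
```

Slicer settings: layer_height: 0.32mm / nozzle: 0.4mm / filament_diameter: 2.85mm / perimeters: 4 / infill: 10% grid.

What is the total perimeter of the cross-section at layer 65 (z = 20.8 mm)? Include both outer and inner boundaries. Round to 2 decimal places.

At z = 20.8 mm: the cube is not intersected at this z (z outside [0, 11]); the cube at (-0.5, 11) does not reach this height (z outside [4, 20.5]); the cube at (13, 13) does not reach this height (z outside [4, 16]); the 12.5×11 cube at (3.5, 12.5) contributes its full rectangle (perimeter 47.00 mm); Taking the union: only the 12.5×11 cube at (3.5, 12.5) is present, so the union is just that shape — boundary = 47.00 mm; the cube at (5, 10) does not reach this height (z outside [2.5, 14]); Combining (union): only the result so far is present, so the union is just that shape — boundary = 47.00 mm. Overall, the cross-section is a single solid region. Total boundary length (outer) = 47.00 mm.

47.00 mm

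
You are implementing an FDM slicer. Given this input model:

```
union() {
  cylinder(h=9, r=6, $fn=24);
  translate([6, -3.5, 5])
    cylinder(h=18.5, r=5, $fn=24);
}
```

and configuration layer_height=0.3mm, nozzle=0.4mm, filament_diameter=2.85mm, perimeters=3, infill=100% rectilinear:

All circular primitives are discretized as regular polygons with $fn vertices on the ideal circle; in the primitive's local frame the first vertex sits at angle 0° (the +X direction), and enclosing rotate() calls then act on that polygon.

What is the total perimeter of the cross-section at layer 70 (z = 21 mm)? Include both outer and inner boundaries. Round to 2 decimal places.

31.33 mm

At z = 21 mm: the cylinder is not intersected at this z (z outside [0, 9]); the r=5 cylinder at (6, -3.5) contributes a regular 24-gon of circumradius 5 (perimeter = 2·24·5.000·sin(180°/24) = 31.33 mm); Combining (union): only the r=5 cylinder at (6, -3.5) is present, so the union is just that shape — boundary = 31.33 mm. Overall, the cross-section is a single solid region. Total boundary length (outer) = 31.33 mm.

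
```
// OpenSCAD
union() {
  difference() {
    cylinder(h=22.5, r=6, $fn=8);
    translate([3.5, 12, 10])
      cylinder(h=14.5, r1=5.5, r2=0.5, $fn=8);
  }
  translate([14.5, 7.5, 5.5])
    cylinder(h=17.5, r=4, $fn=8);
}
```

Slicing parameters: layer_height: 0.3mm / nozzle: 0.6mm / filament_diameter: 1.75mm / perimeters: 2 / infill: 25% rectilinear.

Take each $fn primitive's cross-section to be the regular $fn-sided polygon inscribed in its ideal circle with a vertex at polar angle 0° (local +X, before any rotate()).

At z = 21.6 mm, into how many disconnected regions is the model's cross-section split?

At z = 21.6 mm: the cylinder: section is a regular 8-gon, circumradius r=6; the cone at (3.5, 12) contributes a regular 8-gon of circumradius 1.500 (interpolated between r1=5.5 and r2=0.5 at t=0.800); Subtracting the remaining from the first: starting from the r=6 cylinder, the cone at (3.5, 12) misses the remaining region (no effect) — 1 connected region; the r=4 cylinder at (14.5, 7.5) gives a regular 8-gon of circumradius 4 (constant along its height); Taking the union: the 2 present regions are separate (no shared area or edge), so areas and boundary lengths simply add and each stays a separate island — 2 connected regions. The result has 2 disconnected regions.

2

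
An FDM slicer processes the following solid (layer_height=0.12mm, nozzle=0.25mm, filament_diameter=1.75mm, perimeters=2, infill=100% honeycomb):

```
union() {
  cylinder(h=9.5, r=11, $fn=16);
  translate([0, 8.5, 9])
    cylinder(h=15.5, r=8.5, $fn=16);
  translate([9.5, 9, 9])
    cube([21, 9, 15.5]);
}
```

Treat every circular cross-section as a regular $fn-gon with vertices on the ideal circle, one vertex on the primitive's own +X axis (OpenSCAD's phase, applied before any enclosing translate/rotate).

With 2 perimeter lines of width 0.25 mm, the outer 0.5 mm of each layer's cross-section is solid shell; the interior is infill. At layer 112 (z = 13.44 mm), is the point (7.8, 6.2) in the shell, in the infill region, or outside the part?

shell

At z = 13.44 mm: the cylinder does not reach this height (z outside [0, 9.5]); the cylinder at (0, 8.5): section is a regular 16-gon, circumradius r=8.5; the 21×9 cube at (9.5, 9) contributes its full rectangle; Combining (union): the 2 present regions are separate (no shared area or edge), so areas and boundary lengths simply add and each stays a separate island — 2 connected regions. Overall, the cross-section has 2 separate islands. The nearest boundary edge runs (8.50, 8.50)→(7.85, 5.25); distance from the point to it = 0.24 mm. (Shell/infill is judged within the island containing the point — the largest one.) The point is inside the cross-section, 0.24 mm from the nearest boundary — within the 0.5 mm shell band (2 × 0.25).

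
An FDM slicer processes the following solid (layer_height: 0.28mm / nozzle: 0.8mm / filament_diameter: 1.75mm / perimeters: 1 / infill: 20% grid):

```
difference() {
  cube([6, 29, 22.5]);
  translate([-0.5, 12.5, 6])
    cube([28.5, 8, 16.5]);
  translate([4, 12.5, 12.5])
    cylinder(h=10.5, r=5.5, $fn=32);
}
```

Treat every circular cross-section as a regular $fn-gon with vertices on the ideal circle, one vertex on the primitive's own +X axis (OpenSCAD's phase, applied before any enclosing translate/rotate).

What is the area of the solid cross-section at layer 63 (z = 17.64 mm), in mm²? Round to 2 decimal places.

95.50 mm²

At z = 17.64 mm: the cube (footprint 6×29) is included at this height (area 174.00 mm²); the 28.5×8 cube at (-0.5, 12.5) contributes its full rectangle (area 228.00 mm²); the r=5.5 cylinder at (4, 12.5) contributes a regular 32-gon of circumradius 5.5 (area = (32/2)·5.500²·sin(360°/32) = 94.42 mm²); After the difference (first − rest): starting from the 6×29 cube (174.00 mm²), the 28.5×8 cube at (-0.5, 12.5) partially overlaps it — only the 48.00 mm² overlap (of its 228.00 mm²) is removed, clipping the outline; the r=5.5 cylinder at (4, 12.5) partially overlaps it — only the 30.50 mm² overlap (of its 94.42 mm²) is removed, clipping the outline — area = 95.50 mm². Overall, the cross-section has 2 separate islands. Net area = 95.50 mm².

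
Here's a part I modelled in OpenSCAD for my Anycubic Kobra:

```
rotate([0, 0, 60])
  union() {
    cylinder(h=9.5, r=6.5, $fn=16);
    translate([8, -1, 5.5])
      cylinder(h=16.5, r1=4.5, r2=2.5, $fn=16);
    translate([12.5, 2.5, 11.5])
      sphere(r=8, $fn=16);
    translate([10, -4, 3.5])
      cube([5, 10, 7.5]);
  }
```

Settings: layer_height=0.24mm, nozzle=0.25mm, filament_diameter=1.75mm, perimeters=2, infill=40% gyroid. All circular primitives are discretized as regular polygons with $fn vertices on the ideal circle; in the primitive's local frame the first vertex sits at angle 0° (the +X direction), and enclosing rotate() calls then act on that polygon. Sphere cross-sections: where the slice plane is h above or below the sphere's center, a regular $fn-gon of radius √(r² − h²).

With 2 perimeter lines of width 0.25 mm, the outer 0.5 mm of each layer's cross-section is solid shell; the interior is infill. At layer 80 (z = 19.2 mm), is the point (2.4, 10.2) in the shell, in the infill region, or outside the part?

outside

At z = 19.2 mm: the cylinder does not reach this height (z outside [0, 9.5]); the cone at (8, -1): at t=0.830 of its height the radius interpolates to r₁+(r₂−r₁)t = 2.839, giving a regular 16-gon of that circumradius; the r=8 sphere at (12.5, 2.5) slices to a regular 16-gon of circumradius 2.170 (√(r²−h²) with h=7.7 from center); the cube at (10, -4) is not intersected at this z (z outside [3.5, 11]); Merging all regions: the 2 present regions are separate (no shared area or edge), so areas and boundary lengths simply add and each stays a separate island — 2 connected regions; (whole slice rotated 60° about Z — lengths, areas and connectivity unchanged). Overall, the cross-section has 2 separate islands. Undo the 60° rotation: the query point maps to (10.033, 3.022) in the un-rotated model frame. The nearest boundary edge runs (10.33, 2.50)→(10.49, 3.33); distance from the point to it = 0.39 mm. The point is not inside any of the regions above, so it lies outside the cross-section (0.39 mm from the nearest boundary).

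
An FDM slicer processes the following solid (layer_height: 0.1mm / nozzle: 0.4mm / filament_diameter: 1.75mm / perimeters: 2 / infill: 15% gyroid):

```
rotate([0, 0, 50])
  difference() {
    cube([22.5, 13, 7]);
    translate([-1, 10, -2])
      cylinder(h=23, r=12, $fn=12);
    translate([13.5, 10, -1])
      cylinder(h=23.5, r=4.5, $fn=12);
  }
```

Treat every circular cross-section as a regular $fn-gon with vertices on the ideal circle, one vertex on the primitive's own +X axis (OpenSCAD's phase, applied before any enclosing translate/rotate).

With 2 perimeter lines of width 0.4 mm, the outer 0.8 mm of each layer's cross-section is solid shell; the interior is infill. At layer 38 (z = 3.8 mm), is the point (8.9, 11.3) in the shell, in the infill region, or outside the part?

shell

At z = 3.8 mm: the 22.5×13 cube contributes its full rectangle; the r=12 cylinder at (-1, 10) gives a regular 12-gon of circumradius 12 (constant along its height); the r=4.5 cylinder at (13.5, 10) contributes a regular 12-gon of circumradius 4.5; Subtracting the remaining from the first: starting from the 22.5×13 cube, the r=12 cylinder at (-1, 10) partially overlaps it — only the 122.54 mm² overlap (of its 432.00 mm²) is removed, clipping the outline; the r=4.5 cylinder at (13.5, 10) partially overlaps it — only the 47.77 mm² overlap (of its 60.75 mm²) is removed, clipping the outline — 2 connected regions; (whole slice rotated 50° about Z — lengths, areas and connectivity unchanged). Overall, the cross-section has 2 separate islands. Undo the 50° rotation: the query point maps to (14.377, 0.446) in the un-rotated model frame. The nearest boundary edge runs (22.50, 0.00)→(5.39, 0.00); distance from the point to it = 0.45 mm. (Shell/infill is judged within the island containing the point — the largest one.) The point is inside the cross-section, 0.45 mm from the nearest boundary — within the 0.8 mm shell band (2 × 0.4).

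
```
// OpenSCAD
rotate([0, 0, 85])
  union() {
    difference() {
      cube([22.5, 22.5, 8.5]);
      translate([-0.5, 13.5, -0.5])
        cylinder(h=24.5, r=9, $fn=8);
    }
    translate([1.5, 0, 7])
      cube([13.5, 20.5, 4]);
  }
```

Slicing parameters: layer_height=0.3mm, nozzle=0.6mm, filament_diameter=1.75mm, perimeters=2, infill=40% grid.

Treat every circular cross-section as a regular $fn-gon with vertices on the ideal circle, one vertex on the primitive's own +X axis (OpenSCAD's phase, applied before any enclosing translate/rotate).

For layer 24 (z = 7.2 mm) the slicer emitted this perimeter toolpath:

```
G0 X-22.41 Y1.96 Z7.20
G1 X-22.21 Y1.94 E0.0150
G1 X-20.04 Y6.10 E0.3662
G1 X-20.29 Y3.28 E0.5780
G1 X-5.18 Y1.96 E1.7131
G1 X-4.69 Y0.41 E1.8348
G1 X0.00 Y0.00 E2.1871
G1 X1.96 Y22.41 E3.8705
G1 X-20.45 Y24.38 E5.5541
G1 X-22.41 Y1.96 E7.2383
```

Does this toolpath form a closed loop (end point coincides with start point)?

Start point (G0): (-22.41, 1.96). End point (last G1): the path returns to the start — closed.

yes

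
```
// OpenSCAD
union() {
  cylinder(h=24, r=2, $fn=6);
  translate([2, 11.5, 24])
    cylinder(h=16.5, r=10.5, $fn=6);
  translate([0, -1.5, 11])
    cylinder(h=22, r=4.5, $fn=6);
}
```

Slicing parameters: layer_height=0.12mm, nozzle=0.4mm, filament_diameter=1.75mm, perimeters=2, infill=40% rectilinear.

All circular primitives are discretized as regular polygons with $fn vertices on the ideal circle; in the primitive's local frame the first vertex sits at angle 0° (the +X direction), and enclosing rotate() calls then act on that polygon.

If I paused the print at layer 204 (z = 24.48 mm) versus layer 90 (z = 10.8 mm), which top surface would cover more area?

layer 204 (z = 24.48 mm)

Layer 204 (z = 24.48): the cylinder does not reach this height (z outside [0, 24]); the r=10.5 cylinder at (2, 11.5) contributes a regular 6-gon of circumradius 10.5 (area = (6/2)·10.500²·sin(360°/6) = 286.44 mm²); the r=4.5 cylinder at (0, -1.5) contributes a regular 6-gon of circumradius 4.5 (area = (6/2)·4.500²·sin(360°/6) = 52.61 mm²); Merging all regions: the 2 present regions are separate (no shared area or edge), so areas and boundary lengths simply add and each stays a separate island — area = 339.05 mm². So its area = 339.05 mm². Layer 90 (z = 10.8): the r=2 cylinder gives a regular 6-gon of circumradius 2 (constant along its height) (area = (6/2)·2.000²·sin(360°/6) = 10.39 mm²); the cylinder at (2, 11.5) is absent (z outside [24, 40.5]); the cylinder at (0, -1.5) does not reach this height (z outside [11, 33]); Taking the union: only the r=2 cylinder is present, so the union is just that shape — area = 10.39 mm². So its area = 10.39 mm². Layer 204 is larger (339.05 vs 10.39 mm²).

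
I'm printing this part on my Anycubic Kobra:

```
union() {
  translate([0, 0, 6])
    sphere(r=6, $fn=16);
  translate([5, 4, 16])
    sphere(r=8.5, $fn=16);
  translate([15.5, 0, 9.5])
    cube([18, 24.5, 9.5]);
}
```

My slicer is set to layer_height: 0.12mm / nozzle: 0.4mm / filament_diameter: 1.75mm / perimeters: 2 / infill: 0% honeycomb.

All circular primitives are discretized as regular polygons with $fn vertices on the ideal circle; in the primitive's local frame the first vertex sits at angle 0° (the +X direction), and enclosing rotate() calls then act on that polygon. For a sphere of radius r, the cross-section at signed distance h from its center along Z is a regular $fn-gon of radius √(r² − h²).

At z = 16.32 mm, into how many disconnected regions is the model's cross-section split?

2

At z = 16.32 mm: the sphere does not reach this height (|z−center|=10.320 > r=6); the r=8.5 sphere at (5, 4) slices to a regular 16-gon of circumradius 8.494 (√(r²−h²) with h=0.32 from center); the 18×24.5 cube at (15.5, 0) contributes its full rectangle; Combining (union): the 2 present regions are separate (no shared area or edge), so areas and boundary lengths simply add and each stays a separate island — 2 connected regions. The result has 2 disconnected regions.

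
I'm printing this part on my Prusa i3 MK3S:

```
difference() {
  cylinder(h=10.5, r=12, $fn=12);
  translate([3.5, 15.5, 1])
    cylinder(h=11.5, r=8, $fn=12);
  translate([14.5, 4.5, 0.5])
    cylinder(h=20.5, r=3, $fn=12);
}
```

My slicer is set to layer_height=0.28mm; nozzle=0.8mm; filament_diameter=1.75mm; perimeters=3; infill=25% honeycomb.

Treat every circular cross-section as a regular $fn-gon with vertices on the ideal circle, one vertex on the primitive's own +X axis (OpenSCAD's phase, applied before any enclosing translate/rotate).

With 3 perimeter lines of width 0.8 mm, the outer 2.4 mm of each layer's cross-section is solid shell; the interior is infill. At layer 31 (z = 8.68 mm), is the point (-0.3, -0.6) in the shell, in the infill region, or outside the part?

At z = 8.68 mm: the cylinder: section is a regular 12-gon, circumradius r=12; the r=8 cylinder at (3.5, 15.5) gives a regular 12-gon of circumradius 8 (constant along its height); the r=3 cylinder at (14.5, 4.5) contributes a regular 12-gon of circumradius 3; After the difference (first − rest): starting from the r=12 cylinder, the r=8 cylinder at (3.5, 15.5) partially overlaps it — only the 27.62 mm² overlap (of its 192.00 mm²) is removed, clipping the outline; the r=3 cylinder at (14.5, 4.5) misses the remaining region (no effect) — 1 connected region. Overall, the cross-section is a single solid region. The nearest boundary edge runs (-0.50, 8.57)→(3.50, 7.50); distance from the point to it = 8.81 mm. The point is inside the cross-section and 8.81 mm from the nearest boundary — more than the 2.4 mm shell width (3 × 0.8), so it's in the infill interior.

infill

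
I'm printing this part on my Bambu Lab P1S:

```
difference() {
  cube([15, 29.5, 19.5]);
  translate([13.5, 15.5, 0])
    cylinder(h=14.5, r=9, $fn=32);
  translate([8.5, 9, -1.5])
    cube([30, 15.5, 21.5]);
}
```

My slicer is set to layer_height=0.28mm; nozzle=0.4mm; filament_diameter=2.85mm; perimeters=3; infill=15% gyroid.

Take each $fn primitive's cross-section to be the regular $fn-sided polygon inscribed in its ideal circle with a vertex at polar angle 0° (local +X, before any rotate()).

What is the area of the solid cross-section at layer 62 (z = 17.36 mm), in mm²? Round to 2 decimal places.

341.75 mm²

At z = 17.36 mm: the cube (footprint 15×29.5) is included at this height (area 442.50 mm²); the cylinder at (13.5, 15.5) is absent (z outside [0, 14.5]); the cube at (8.5, 9) (footprint 30×15.5) is included at this height (area 465.00 mm²); Subtracting the remaining from the first: starting from the 15×29.5 cube (442.50 mm²), the 30×15.5 cube at (8.5, 9) partially overlaps it — only the 100.75 mm² overlap (of its 465.00 mm²) is removed, clipping the outline — area = 341.75 mm². Overall, the cross-section is a single solid region. Net area = 341.75 mm².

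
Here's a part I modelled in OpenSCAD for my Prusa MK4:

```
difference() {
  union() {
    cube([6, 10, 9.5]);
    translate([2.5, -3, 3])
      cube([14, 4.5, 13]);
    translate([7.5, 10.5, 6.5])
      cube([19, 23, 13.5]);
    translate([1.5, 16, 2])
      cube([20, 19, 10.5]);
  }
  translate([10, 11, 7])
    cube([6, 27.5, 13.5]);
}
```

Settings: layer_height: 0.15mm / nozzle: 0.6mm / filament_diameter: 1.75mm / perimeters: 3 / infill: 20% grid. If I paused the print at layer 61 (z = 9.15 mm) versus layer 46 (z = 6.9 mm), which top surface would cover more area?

layer 46 (z = 6.9 mm)

Layer 61 (z = 9.15): the cube is present — its section is the full 6×10 rectangle (area 60.00 mm²); the cube at (2.5, -3) is present — its section is the full 14×4.5 rectangle (area 63.00 mm²); the 19×23 cube at (7.5, 10.5) contributes its full rectangle (area 437.00 mm²); the cube at (1.5, 16) is present — its section is the full 20×19 rectangle (area 380.00 mm²); Taking the union: the regions partially overlap — summed areas 940.00 mm² minus the doubly-counted overlap 250.25 mm² gives 689.75 mm² — area = 689.75 mm²; the cube at (10, 11) (footprint 6×27.5) is included at this height (area 165.00 mm²); Subtracting the remaining from the first: starting from the result so far (689.75 mm²), the 6×27.5 cube at (10, 11) partially overlaps it — only the 144.00 mm² overlap (of its 165.00 mm²) is removed, clipping the outline — area = 545.75 mm². So its area = 545.75 mm². Layer 46 (z = 6.9): the 6×10 cube contributes its full rectangle (area 60.00 mm²); the cube at (2.5, -3) is present — its section is the full 14×4.5 rectangle (area 63.00 mm²); the cube at (7.5, 10.5) is present — its section is the full 19×23 rectangle (area 437.00 mm²); the cube at (1.5, 16) (footprint 20×19) is included at this height (area 380.00 mm²); Taking the union: the regions partially overlap — summed areas 940.00 mm² minus the doubly-counted overlap 250.25 mm² gives 689.75 mm² — area = 689.75 mm²; the cube at (10, 11) is not intersected at this z (z outside [7, 20.5]); Subtracting the remaining from the first: none of the subtracted shapes is present at this height, so the result so far is unchanged — area = 689.75 mm². So its area = 689.75 mm². Layer 46 is larger (689.75 vs 545.75 mm²).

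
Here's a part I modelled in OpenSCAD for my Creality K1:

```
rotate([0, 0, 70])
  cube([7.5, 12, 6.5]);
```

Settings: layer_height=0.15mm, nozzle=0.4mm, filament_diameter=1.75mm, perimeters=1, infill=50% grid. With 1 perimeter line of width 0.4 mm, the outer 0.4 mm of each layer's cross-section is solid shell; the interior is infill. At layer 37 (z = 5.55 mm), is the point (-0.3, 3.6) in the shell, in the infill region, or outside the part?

At z = 5.55 mm: the 7.5×12 cube contributes its full rectangle; (rotated 70° about Z; rotation is an isometry so areas/perimeters/island counts are preserved). Overall, the cross-section is a single solid region. Undo the 70° rotation: the query point maps to (3.280, 1.513) in the un-rotated model frame. The nearest boundary edge runs (0.00, 0.00)→(7.50, 0.00); distance from the point to it = 1.51 mm. The point is inside the cross-section and 1.51 mm from the nearest boundary — more than the 0.4 mm shell width (1 × 0.4), so it's in the infill interior.

infill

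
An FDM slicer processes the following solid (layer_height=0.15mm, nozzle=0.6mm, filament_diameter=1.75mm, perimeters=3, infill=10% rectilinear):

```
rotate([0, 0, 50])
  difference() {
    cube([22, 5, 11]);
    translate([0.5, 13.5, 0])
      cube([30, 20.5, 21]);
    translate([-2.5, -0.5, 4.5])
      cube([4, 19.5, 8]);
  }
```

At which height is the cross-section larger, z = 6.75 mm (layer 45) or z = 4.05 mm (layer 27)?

Layer 45 (z = 6.75): the 22×5 cube contributes its full rectangle (area 110.00 mm²); the cube at (0.5, 13.5) (footprint 30×20.5) is included at this height (area 615.00 mm²); the cube at (-2.5, -0.5) is present — its section is the full 4×19.5 rectangle (area 78.00 mm²); Taking the first minus the rest: starting from the 22×5 cube (110.00 mm²), the 30×20.5 cube at (0.5, 13.5) misses the remaining region (no effect); the 4×19.5 cube at (-2.5, -0.5) partially overlaps it — only the 7.50 mm² overlap (of its 78.00 mm²) is removed, clipping the outline — area = 102.50 mm²; (rotated 50° about Z; rotation is an isometry so areas/perimeters/island counts are preserved). So its area = 102.50 mm². Layer 27 (z = 4.05): the cube (footprint 22×5) is included at this height (area 110.00 mm²); the cube at (0.5, 13.5) (footprint 30×20.5) is included at this height (area 615.00 mm²); the cube at (-2.5, -0.5) is not intersected at this z (z outside [4.5, 12.5]); After the difference (first − rest): starting from the 22×5 cube (110.00 mm²), the 30×20.5 cube at (0.5, 13.5) misses the remaining region (no effect) — area = 110.00 mm²; (rotated 50° about Z; rotation is an isometry so areas/perimeters/island counts are preserved). So its area = 110.00 mm². Layer 27 is larger (110.00 vs 102.50 mm²).

layer 27 (z = 4.05 mm)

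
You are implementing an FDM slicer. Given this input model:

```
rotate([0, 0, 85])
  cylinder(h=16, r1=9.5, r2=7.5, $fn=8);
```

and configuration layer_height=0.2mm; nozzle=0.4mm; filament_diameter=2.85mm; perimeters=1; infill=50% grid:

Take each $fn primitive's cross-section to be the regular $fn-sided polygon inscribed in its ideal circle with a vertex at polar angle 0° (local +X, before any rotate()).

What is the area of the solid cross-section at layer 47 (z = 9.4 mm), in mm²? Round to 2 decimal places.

196.03 mm²

At z = 9.4 mm: the cone (r1=9.5→r2=7.5) has section circumradius 8.325 here — a regular 8-gon (area = (8/2)·8.325²·sin(360°/8) = 196.03 mm²); (whole slice rotated 85° about Z — lengths, areas and connectivity unchanged). Overall, the cross-section is a single solid region. Net area = 196.03 mm².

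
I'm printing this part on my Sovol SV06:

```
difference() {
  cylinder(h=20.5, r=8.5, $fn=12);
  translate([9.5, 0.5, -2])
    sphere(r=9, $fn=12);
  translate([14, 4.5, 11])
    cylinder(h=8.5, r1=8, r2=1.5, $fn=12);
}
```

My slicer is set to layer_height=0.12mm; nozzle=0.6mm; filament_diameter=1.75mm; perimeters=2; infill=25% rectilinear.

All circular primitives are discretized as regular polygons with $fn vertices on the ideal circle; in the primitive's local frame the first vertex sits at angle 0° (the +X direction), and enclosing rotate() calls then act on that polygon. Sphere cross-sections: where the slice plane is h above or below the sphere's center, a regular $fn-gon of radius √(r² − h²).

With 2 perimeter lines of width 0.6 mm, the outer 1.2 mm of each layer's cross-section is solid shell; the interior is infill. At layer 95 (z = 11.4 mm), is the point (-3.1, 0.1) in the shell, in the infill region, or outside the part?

At z = 11.4 mm: the cylinder: section is a regular 12-gon, circumradius r=8.5; the sphere at (9.5, 0.5) is absent (|z−center|=13.400 > r=9); the cone at (14, 4.5): at t=0.047 of its height the radius interpolates to r₁+(r₂−r₁)t = 7.694, giving a regular 12-gon of that circumradius; Subtracting the remaining from the first: starting from the r=8.5 cylinder, the cone at (14, 4.5) partially overlaps it — only the 4.63 mm² overlap (of its 177.60 mm²) is removed, clipping the outline — 1 connected region. Overall, the cross-section is a single solid region. The nearest boundary edge runs (-8.50, 0.00)→(-7.36, 4.25); distance from the point to it = 5.19 mm. The point is inside the cross-section and 5.19 mm from the nearest boundary — more than the 1.2 mm shell width (2 × 0.6), so it's in the infill interior.

infill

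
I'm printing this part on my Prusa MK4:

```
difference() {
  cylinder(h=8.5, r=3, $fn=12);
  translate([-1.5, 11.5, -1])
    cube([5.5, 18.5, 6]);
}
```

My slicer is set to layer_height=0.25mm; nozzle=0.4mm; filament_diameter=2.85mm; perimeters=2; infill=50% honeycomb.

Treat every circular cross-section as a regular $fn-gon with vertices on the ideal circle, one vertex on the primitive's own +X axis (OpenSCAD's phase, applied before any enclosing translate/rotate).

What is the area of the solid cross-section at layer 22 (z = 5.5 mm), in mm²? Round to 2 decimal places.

27.00 mm²

At z = 5.5 mm: the r=3 cylinder gives a regular 12-gon of circumradius 3 (constant along its height) (area = (12/2)·3.000²·sin(360°/12) = 27.00 mm²); the cube at (-1.5, 11.5) is not intersected at this z (z outside [-1, 5]); Subtracting the remaining from the first: none of the subtracted shapes is present at this height, so the r=3 cylinder is unchanged — area = 27.00 mm². Overall, the cross-section is a single solid region. Net area = 27.00 mm².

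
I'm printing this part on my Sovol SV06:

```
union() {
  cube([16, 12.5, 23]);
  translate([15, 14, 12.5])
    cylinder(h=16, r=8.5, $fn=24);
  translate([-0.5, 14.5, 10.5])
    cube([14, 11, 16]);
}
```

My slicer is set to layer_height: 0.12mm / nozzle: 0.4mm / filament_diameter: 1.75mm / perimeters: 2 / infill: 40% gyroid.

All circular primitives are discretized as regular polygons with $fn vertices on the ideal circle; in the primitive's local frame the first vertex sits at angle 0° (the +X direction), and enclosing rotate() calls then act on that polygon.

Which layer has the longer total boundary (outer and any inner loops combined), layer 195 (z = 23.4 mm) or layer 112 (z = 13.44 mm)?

layer 112 (z = 13.44 mm)

Layer 195 (z = 23.4): the cube is not intersected at this z (z outside [0, 23]); the cylinder at (15, 14): section is a regular 24-gon, circumradius r=8.5 (perimeter = 2·24·8.500·sin(180°/24) = 53.25 mm); the 14×11 cube at (-0.5, 14.5) contributes its full rectangle (perimeter 50.00 mm); Combining (union): the regions partially overlap (shared area 40.01 mm²), so the edge portions inside another operand are dropped and the merged outline is re-measured after clipping — boundary = 77.22 mm. So its perimeter = 77.22 mm. Layer 112 (z = 13.44): the 16×12.5 cube contributes its full rectangle (perimeter 57.00 mm); the r=8.5 cylinder at (15, 14) gives a regular 24-gon of circumradius 8.5 (constant along its height) (perimeter = 2·24·8.500·sin(180°/24) = 53.25 mm); the cube at (-0.5, 14.5) is present — its section is the full 14×11 rectangle (perimeter 50.00 mm); Merging all regions: the regions partially overlap (shared area 90.44 mm²), so the edge portions inside another operand are dropped and the merged outline is re-measured after clipping — boundary = 105.24 mm. So its perimeter = 105.24 mm. Layer 112 is larger (105.24 vs 77.22 mm).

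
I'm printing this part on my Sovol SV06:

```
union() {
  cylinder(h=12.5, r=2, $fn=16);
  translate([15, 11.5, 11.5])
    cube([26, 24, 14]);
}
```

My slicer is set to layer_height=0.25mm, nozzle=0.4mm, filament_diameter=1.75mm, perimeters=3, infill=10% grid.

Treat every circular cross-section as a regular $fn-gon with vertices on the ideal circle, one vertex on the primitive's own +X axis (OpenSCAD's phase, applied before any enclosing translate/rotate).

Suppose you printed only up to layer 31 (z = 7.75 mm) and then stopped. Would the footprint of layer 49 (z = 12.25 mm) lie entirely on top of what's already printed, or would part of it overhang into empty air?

Compare the two slices. At z = 7.75: the r=2 cylinder gives a regular 16-gon of circumradius 2 (constant along its height) (area = (16/2)·2.000²·sin(360°/16) = 12.25 mm²); the cube at (15, 11.5) is absent (z outside [11.5, 25.5]); Taking the union: only the r=2 cylinder is present, so the union is just that shape — area = 12.25 mm². At z = 12.25: the cylinder: section is a regular 16-gon, circumradius r=2 (area = (16/2)·2.000²·sin(360°/16) = 12.25 mm²); the cube at (15, 11.5) is present — its section is the full 26×24 rectangle (area 624.00 mm²); Merging all regions: the 2 present regions are separate (no shared area or edge), so areas and boundary lengths simply add and each stays a separate island — area = 636.25 mm². Checking containment: at z = 12.25 the cross-section extends beyond the z = 7.75 cross-section by about 624.00 mm².

part overhangs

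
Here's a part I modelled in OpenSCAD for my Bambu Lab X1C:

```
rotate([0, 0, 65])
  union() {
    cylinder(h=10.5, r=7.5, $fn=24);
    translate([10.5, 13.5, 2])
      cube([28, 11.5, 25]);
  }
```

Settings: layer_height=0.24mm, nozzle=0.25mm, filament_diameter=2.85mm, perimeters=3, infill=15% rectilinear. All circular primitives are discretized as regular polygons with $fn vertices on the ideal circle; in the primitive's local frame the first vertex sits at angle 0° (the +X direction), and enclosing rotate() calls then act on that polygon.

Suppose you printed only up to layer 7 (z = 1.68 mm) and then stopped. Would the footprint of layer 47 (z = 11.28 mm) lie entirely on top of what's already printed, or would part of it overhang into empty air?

Compare the two slices. At z = 1.68: the r=7.5 cylinder gives a regular 24-gon of circumradius 7.5 (constant along its height) (area = (24/2)·7.500²·sin(360°/24) = 174.70 mm²); the cube at (10.5, 13.5) is absent (z outside [2, 27]); Merging all regions: only the r=7.5 cylinder is present, so the union is just that shape — area = 174.70 mm²; (whole slice rotated 65° about Z — lengths, areas and connectivity unchanged). At z = 11.28: the cylinder is absent (z outside [0, 10.5]); the cube at (10.5, 13.5) (footprint 28×11.5) is included at this height (area 322.00 mm²); Taking the union: only the 28×11.5 cube at (10.5, 13.5) is present, so the union is just that shape — area = 322.00 mm²; (rotated 65° about Z; rotation is an isometry so areas/perimeters/island counts are preserved). Checking containment: at z = 11.28 the cross-section extends beyond the z = 1.68 cross-section by about 322.00 mm².

part overhangs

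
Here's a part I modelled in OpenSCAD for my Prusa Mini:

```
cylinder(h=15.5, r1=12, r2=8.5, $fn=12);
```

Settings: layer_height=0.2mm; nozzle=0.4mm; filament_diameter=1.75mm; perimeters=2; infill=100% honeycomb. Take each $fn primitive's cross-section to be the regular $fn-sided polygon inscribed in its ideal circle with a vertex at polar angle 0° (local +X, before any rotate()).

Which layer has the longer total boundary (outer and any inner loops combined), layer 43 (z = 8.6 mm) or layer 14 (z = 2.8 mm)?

Layer 43 (z = 8.6): the cone (r1=12→r2=8.5) has section circumradius 10.058 here — a regular 12-gon (perimeter = 2·12·10.058·sin(180°/12) = 62.48 mm). So its perimeter = 62.48 mm. Layer 14 (z = 2.8): the cone contributes a regular 12-gon of circumradius 11.368 (interpolated between r1=12 and r2=8.5 at t=0.181) (perimeter = 2·12·11.368·sin(180°/12) = 70.61 mm). So its perimeter = 70.61 mm. Layer 14 is larger (70.61 vs 62.48 mm).

layer 14 (z = 2.8 mm)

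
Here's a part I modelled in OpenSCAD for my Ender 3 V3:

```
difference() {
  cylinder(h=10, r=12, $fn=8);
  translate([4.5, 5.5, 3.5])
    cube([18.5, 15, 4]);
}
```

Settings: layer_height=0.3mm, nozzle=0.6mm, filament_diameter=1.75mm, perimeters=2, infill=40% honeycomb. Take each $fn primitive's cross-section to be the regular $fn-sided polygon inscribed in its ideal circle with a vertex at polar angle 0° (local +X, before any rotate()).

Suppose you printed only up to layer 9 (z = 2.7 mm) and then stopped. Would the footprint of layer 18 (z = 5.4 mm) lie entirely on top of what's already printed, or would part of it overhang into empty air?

entirely on top

Compare the two slices. At z = 2.7: the cylinder: section is a regular 8-gon, circumradius r=12 (area = (8/2)·12.000²·sin(360°/8) = 407.29 mm²); the cube at (4.5, 5.5) is not intersected at this z (z outside [3.5, 7.5]); After the difference (first − rest): none of the subtracted shapes is present at this height, so the r=12 cylinder is unchanged — area = 407.29 mm². At z = 5.4: the r=12 cylinder gives a regular 8-gon of circumradius 12 (constant along its height) (area = (8/2)·12.000²·sin(360°/8) = 407.29 mm²); the 18.5×15 cube at (4.5, 5.5) contributes its full rectangle (area 277.50 mm²); Subtracting the remaining from the first: starting from the r=12 cylinder (407.29 mm²), the 18.5×15 cube at (4.5, 5.5) partially overlaps it — only the 17.03 mm² overlap (of its 277.50 mm²) is removed, clipping the outline — area = 390.26 mm². Checking containment: the cross-section at z = 5.4 is a subset of the cross-section at z = 2.7.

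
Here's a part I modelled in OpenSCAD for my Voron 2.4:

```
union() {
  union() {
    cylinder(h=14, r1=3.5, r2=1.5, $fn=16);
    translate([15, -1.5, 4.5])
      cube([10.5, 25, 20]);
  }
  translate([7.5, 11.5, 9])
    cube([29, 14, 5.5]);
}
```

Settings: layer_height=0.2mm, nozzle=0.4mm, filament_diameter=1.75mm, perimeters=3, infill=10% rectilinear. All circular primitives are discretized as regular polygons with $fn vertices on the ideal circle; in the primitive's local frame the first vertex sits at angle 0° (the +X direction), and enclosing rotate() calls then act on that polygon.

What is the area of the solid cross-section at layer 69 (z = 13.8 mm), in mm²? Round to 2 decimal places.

549.65 mm²

At z = 13.8 mm: the cone contributes a regular 16-gon of circumradius 1.529 (interpolated between r1=3.5 and r2=1.5 at t=0.986) (area = (16/2)·1.529²·sin(360°/16) = 7.15 mm²); the 10.5×25 cube at (15, -1.5) contributes its full rectangle (area 262.50 mm²); Merging all regions: the 2 present regions are separate (no shared area or edge), so areas and boundary lengths simply add and each stays a separate island — area = 269.65 mm²; the 29×14 cube at (7.5, 11.5) contributes its full rectangle (area 406.00 mm²); Merging all regions: the regions partially overlap — summed areas 675.65 mm² minus the doubly-counted overlap 126.00 mm² gives 549.65 mm² — area = 549.65 mm². Overall, the cross-section has 2 separate islands. Net area = 549.65 mm².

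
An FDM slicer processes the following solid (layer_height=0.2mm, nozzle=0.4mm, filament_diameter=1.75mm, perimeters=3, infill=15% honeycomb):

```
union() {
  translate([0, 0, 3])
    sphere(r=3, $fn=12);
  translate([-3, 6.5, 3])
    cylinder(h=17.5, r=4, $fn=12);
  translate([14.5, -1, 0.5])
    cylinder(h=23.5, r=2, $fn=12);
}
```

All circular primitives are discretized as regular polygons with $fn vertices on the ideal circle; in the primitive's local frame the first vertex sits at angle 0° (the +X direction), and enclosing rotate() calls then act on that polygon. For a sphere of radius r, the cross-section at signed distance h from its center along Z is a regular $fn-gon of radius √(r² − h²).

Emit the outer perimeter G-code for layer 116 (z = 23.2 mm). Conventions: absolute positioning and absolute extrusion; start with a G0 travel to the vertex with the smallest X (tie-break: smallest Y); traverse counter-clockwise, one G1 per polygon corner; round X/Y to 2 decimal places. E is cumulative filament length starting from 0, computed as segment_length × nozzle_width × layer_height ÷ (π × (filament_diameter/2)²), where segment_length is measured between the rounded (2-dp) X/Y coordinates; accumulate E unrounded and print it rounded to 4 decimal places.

At z = 23.2 mm: the sphere is not intersected at this z (|z−center|=20.200 > r=3); the cylinder at (-3, 6.5) is absent (z outside [3, 20.5]); the r=2 cylinder at (14.5, -1) contributes a regular 12-gon of circumradius 2; Taking the union: only the r=2 cylinder at (14.5, -1) is present, so the union is just that shape — 1 connected region. The outline is a single polygon with 12 vertices. Extrusion per mm of travel: 0.4 × 0.2 / (π × 0.875²) = 0.033260. Accumulating E over each segment gives final E = 0.4130.

G0 X12.50 Y-1.00 Z23.20
G1 X12.77 Y-2.00 E0.0345
G1 X13.50 Y-2.73 E0.0688
G1 X14.50 Y-3.00 E0.1032
G1 X15.50 Y-2.73 E0.1377
G1 X16.23 Y-2.00 E0.1720
G1 X16.50 Y-1.00 E0.2065
G1 X16.23 Y0.00 E0.2409
G1 X15.50 Y0.73 E0.2753
G1 X14.50 Y1.00 E0.3097
G1 X13.50 Y0.73 E0.3442
G1 X12.77 Y0.00 E0.3785
G1 X12.50 Y-1.00 E0.4130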